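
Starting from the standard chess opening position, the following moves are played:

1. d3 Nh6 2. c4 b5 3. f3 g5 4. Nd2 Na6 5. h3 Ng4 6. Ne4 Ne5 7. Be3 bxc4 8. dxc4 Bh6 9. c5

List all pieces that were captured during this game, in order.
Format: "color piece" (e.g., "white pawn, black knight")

Tracking captures:
  bxc4: captured white pawn
  dxc4: captured black pawn

white pawn, black pawn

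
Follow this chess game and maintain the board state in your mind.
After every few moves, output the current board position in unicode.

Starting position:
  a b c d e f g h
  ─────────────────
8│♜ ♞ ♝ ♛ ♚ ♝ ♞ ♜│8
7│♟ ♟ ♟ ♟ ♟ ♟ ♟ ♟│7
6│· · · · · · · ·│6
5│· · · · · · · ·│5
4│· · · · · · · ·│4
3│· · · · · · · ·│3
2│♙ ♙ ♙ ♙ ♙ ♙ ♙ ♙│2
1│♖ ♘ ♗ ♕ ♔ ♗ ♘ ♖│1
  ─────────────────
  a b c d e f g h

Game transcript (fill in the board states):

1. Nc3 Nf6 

  a b c d e f g h
  ─────────────────
8│♜ ♞ ♝ ♛ ♚ ♝ · ♜│8
7│♟ ♟ ♟ ♟ ♟ ♟ ♟ ♟│7
6│· · · · · ♞ · ·│6
5│· · · · · · · ·│5
4│· · · · · · · ·│4
3│· · ♘ · · · · ·│3
2│♙ ♙ ♙ ♙ ♙ ♙ ♙ ♙│2
1│♖ · ♗ ♕ ♔ ♗ ♘ ♖│1
  ─────────────────
  a b c d e f g h

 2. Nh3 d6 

  a b c d e f g h
  ─────────────────
8│♜ ♞ ♝ ♛ ♚ ♝ · ♜│8
7│♟ ♟ ♟ · ♟ ♟ ♟ ♟│7
6│· · · ♟ · ♞ · ·│6
5│· · · · · · · ·│5
4│· · · · · · · ·│4
3│· · ♘ · · · · ♘│3
2│♙ ♙ ♙ ♙ ♙ ♙ ♙ ♙│2
1│♖ · ♗ ♕ ♔ ♗ · ♖│1
  ─────────────────
  a b c d e f g h

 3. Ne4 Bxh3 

  a b c d e f g h
  ─────────────────
8│♜ ♞ · ♛ ♚ ♝ · ♜│8
7│♟ ♟ ♟ · ♟ ♟ ♟ ♟│7
6│· · · ♟ · ♞ · ·│6
5│· · · · · · · ·│5
4│· · · · ♘ · · ·│4
3│· · · · · · · ♝│3
2│♙ ♙ ♙ ♙ ♙ ♙ ♙ ♙│2
1│♖ · ♗ ♕ ♔ ♗ · ♖│1
  ─────────────────
  a b c d e f g h

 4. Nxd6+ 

  a b c d e f g h
  ─────────────────
8│♜ ♞ · ♛ ♚ ♝ · ♜│8
7│♟ ♟ ♟ · ♟ ♟ ♟ ♟│7
6│· · · ♘ · ♞ · ·│6
5│· · · · · · · ·│5
4│· · · · · · · ·│4
3│· · · · · · · ♝│3
2│♙ ♙ ♙ ♙ ♙ ♙ ♙ ♙│2
1│♖ · ♗ ♕ ♔ ♗ · ♖│1
  ─────────────────
  a b c d e f g h


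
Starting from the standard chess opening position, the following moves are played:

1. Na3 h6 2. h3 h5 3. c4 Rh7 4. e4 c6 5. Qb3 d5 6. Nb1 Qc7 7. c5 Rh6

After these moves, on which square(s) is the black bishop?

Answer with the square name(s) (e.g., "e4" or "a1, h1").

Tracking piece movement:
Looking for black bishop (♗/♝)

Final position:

  a b c d e f g h
  ─────────────────
8│♜ ♞ ♝ · ♚ ♝ ♞ ·│8
7│♟ ♟ ♛ · ♟ ♟ ♟ ·│7
6│· · ♟ · · · · ♜│6
5│· · ♙ ♟ · · · ♟│5
4│· · · · ♙ · · ·│4
3│· ♕ · · · · · ♙│3
2│♙ ♙ · ♙ · ♙ ♙ ·│2
1│♖ ♘ ♗ · ♔ ♗ ♘ ♖│1
  ─────────────────
  a b c d e f g h


c8, f8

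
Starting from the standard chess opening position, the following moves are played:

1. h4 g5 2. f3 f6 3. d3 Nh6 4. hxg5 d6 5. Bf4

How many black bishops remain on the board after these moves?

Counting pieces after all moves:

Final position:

  a b c d e f g h
  ─────────────────
8│♜ ♞ ♝ ♛ ♚ ♝ · ♜│8
7│♟ ♟ ♟ · ♟ · · ♟│7
6│· · · ♟ · ♟ · ♞│6
5│· · · · · · ♙ ·│5
4│· · · · · ♗ · ·│4
3│· · · ♙ · ♙ · ·│3
2│♙ ♙ ♙ · ♙ · ♙ ·│2
1│♖ ♘ · ♕ ♔ ♗ ♘ ♖│1
  ─────────────────
  a b c d e f g h


2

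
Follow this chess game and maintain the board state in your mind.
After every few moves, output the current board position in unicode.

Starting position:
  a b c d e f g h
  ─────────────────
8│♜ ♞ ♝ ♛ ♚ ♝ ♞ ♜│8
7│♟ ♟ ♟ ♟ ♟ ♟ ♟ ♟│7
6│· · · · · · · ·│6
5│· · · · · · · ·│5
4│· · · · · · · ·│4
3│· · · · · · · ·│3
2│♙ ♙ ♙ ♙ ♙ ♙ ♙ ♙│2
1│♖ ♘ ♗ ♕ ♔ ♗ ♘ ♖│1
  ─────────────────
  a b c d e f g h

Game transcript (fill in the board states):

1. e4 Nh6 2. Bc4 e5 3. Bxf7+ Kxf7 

  a b c d e f g h
  ─────────────────
8│♜ ♞ ♝ ♛ · ♝ · ♜│8
7│♟ ♟ ♟ ♟ · ♚ ♟ ♟│7
6│· · · · · · · ♞│6
5│· · · · ♟ · · ·│5
4│· · · · ♙ · · ·│4
3│· · · · · · · ·│3
2│♙ ♙ ♙ ♙ · ♙ ♙ ♙│2
1│♖ ♘ ♗ ♕ ♔ · ♘ ♖│1
  ─────────────────
  a b c d e f g h

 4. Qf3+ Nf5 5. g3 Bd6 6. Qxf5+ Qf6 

  a b c d e f g h
  ─────────────────
8│♜ ♞ ♝ · · · · ♜│8
7│♟ ♟ ♟ ♟ · ♚ ♟ ♟│7
6│· · · ♝ · ♛ · ·│6
5│· · · · ♟ ♕ · ·│5
4│· · · · ♙ · · ·│4
3│· · · · · · ♙ ·│3
2│♙ ♙ ♙ ♙ · ♙ · ♙│2
1│♖ ♘ ♗ · ♔ · ♘ ♖│1
  ─────────────────
  a b c d e f g h

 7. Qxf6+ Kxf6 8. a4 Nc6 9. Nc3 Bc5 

  a b c d e f g h
  ─────────────────
8│♜ · ♝ · · · · ♜│8
7│♟ ♟ ♟ ♟ · · ♟ ♟│7
6│· · ♞ · · ♚ · ·│6
5│· · ♝ · ♟ · · ·│5
4│♙ · · · ♙ · · ·│4
3│· · ♘ · · · ♙ ·│3
2│· ♙ ♙ ♙ · ♙ · ♙│2
1│♖ · ♗ · ♔ · ♘ ♖│1
  ─────────────────
  a b c d e f g h

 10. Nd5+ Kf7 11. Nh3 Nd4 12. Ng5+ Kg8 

  a b c d e f g h
  ─────────────────
8│♜ · ♝ · · · ♚ ♜│8
7│♟ ♟ ♟ ♟ · · ♟ ♟│7
6│· · · · · · · ·│6
5│· · ♝ ♘ ♟ · ♘ ·│5
4│♙ · · ♞ ♙ · · ·│4
3│· · · · · · ♙ ·│3
2│· ♙ ♙ ♙ · ♙ · ♙│2
1│♖ · ♗ · ♔ · · ♖│1
  ─────────────────
  a b c d e f g h

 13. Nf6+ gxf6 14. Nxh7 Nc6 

  a b c d e f g h
  ─────────────────
8│♜ · ♝ · · · ♚ ♜│8
7│♟ ♟ ♟ ♟ · · · ♘│7
6│· · ♞ · · ♟ · ·│6
5│· · ♝ · ♟ · · ·│5
4│♙ · · · ♙ · · ·│4
3│· · · · · · ♙ ·│3
2│· ♙ ♙ ♙ · ♙ · ♙│2
1│♖ · ♗ · ♔ · · ♖│1
  ─────────────────
  a b c d e f g h


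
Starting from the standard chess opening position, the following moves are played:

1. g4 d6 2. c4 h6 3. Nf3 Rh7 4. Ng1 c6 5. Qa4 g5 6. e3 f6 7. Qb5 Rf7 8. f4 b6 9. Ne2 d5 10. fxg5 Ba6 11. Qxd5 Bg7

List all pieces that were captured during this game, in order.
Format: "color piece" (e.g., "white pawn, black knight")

Tracking captures:
  fxg5: captured black pawn
  Qxd5: captured black pawn

black pawn, black pawn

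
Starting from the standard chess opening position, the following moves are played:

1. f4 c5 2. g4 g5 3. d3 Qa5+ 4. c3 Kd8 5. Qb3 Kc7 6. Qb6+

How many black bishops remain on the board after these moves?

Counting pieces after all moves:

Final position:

  a b c d e f g h
  ─────────────────
8│♜ ♞ ♝ · · ♝ ♞ ♜│8
7│♟ ♟ ♚ ♟ ♟ ♟ · ♟│7
6│· ♕ · · · · · ·│6
5│♛ · ♟ · · · ♟ ·│5
4│· · · · · ♙ ♙ ·│4
3│· · ♙ ♙ · · · ·│3
2│♙ ♙ · · ♙ · · ♙│2
1│♖ ♘ ♗ · ♔ ♗ ♘ ♖│1
  ─────────────────
  a b c d e f g h


2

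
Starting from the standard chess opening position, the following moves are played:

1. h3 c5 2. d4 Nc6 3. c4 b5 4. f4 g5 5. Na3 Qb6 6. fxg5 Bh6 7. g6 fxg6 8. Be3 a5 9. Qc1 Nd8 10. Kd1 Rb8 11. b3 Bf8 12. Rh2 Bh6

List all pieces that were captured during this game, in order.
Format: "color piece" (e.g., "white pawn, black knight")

Tracking captures:
  fxg5: captured black pawn
  fxg6: captured white pawn

black pawn, white pawn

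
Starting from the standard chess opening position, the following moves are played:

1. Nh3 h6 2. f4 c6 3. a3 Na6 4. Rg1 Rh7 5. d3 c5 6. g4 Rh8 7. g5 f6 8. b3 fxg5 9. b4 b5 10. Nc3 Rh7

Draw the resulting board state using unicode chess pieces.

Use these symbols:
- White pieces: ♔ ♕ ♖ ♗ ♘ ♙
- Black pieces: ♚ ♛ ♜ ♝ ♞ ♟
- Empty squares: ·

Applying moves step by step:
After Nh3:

♜ ♞ ♝ ♛ ♚ ♝ ♞ ♜
♟ ♟ ♟ ♟ ♟ ♟ ♟ ♟
· · · · · · · ·
· · · · · · · ·
· · · · · · · ·
· · · · · · · ♘
♙ ♙ ♙ ♙ ♙ ♙ ♙ ♙
♖ ♘ ♗ ♕ ♔ ♗ · ♖


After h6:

♜ ♞ ♝ ♛ ♚ ♝ ♞ ♜
♟ ♟ ♟ ♟ ♟ ♟ ♟ ·
· · · · · · · ♟
· · · · · · · ·
· · · · · · · ·
· · · · · · · ♘
♙ ♙ ♙ ♙ ♙ ♙ ♙ ♙
♖ ♘ ♗ ♕ ♔ ♗ · ♖


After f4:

♜ ♞ ♝ ♛ ♚ ♝ ♞ ♜
♟ ♟ ♟ ♟ ♟ ♟ ♟ ·
· · · · · · · ♟
· · · · · · · ·
· · · · · ♙ · ·
· · · · · · · ♘
♙ ♙ ♙ ♙ ♙ · ♙ ♙
♖ ♘ ♗ ♕ ♔ ♗ · ♖


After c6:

♜ ♞ ♝ ♛ ♚ ♝ ♞ ♜
♟ ♟ · ♟ ♟ ♟ ♟ ·
· · ♟ · · · · ♟
· · · · · · · ·
· · · · · ♙ · ·
· · · · · · · ♘
♙ ♙ ♙ ♙ ♙ · ♙ ♙
♖ ♘ ♗ ♕ ♔ ♗ · ♖


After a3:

♜ ♞ ♝ ♛ ♚ ♝ ♞ ♜
♟ ♟ · ♟ ♟ ♟ ♟ ·
· · ♟ · · · · ♟
· · · · · · · ·
· · · · · ♙ · ·
♙ · · · · · · ♘
· ♙ ♙ ♙ ♙ · ♙ ♙
♖ ♘ ♗ ♕ ♔ ♗ · ♖


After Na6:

♜ · ♝ ♛ ♚ ♝ ♞ ♜
♟ ♟ · ♟ ♟ ♟ ♟ ·
♞ · ♟ · · · · ♟
· · · · · · · ·
· · · · · ♙ · ·
♙ · · · · · · ♘
· ♙ ♙ ♙ ♙ · ♙ ♙
♖ ♘ ♗ ♕ ♔ ♗ · ♖


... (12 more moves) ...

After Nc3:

♜ · ♝ ♛ ♚ ♝ ♞ ♜
♟ · · ♟ ♟ · ♟ ·
♞ · · · · · · ♟
· ♟ ♟ · · · ♟ ·
· ♙ · · · ♙ · ·
♙ · ♘ ♙ · · · ♘
· · ♙ · ♙ · · ♙
♖ · ♗ ♕ ♔ ♗ ♖ ·


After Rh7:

♜ · ♝ ♛ ♚ ♝ ♞ ·
♟ · · ♟ ♟ · ♟ ♜
♞ · · · · · · ♟
· ♟ ♟ · · · ♟ ·
· ♙ · · · ♙ · ·
♙ · ♘ ♙ · · · ♘
· · ♙ · ♙ · · ♙
♖ · ♗ ♕ ♔ ♗ ♖ ·



  a b c d e f g h
  ─────────────────
8│♜ · ♝ ♛ ♚ ♝ ♞ ·│8
7│♟ · · ♟ ♟ · ♟ ♜│7
6│♞ · · · · · · ♟│6
5│· ♟ ♟ · · · ♟ ·│5
4│· ♙ · · · ♙ · ·│4
3│♙ · ♘ ♙ · · · ♘│3
2│· · ♙ · ♙ · · ♙│2
1│♖ · ♗ ♕ ♔ ♗ ♖ ·│1
  ─────────────────
  a b c d e f g h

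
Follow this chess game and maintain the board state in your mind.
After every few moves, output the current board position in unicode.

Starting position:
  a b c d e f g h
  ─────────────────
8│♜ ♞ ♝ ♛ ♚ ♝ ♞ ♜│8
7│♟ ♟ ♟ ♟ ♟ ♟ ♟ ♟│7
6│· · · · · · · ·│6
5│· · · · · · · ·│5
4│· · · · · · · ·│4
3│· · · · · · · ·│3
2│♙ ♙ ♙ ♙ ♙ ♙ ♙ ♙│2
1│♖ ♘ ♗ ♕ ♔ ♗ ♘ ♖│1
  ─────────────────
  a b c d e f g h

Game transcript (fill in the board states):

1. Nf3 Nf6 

  a b c d e f g h
  ─────────────────
8│♜ ♞ ♝ ♛ ♚ ♝ · ♜│8
7│♟ ♟ ♟ ♟ ♟ ♟ ♟ ♟│7
6│· · · · · ♞ · ·│6
5│· · · · · · · ·│5
4│· · · · · · · ·│4
3│· · · · · ♘ · ·│3
2│♙ ♙ ♙ ♙ ♙ ♙ ♙ ♙│2
1│♖ ♘ ♗ ♕ ♔ ♗ · ♖│1
  ─────────────────
  a b c d e f g h

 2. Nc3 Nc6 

  a b c d e f g h
  ─────────────────
8│♜ · ♝ ♛ ♚ ♝ · ♜│8
7│♟ ♟ ♟ ♟ ♟ ♟ ♟ ♟│7
6│· · ♞ · · ♞ · ·│6
5│· · · · · · · ·│5
4│· · · · · · · ·│4
3│· · ♘ · · ♘ · ·│3
2│♙ ♙ ♙ ♙ ♙ ♙ ♙ ♙│2
1│♖ · ♗ ♕ ♔ ♗ · ♖│1
  ─────────────────
  a b c d e f g h

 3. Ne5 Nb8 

  a b c d e f g h
  ─────────────────
8│♜ ♞ ♝ ♛ ♚ ♝ · ♜│8
7│♟ ♟ ♟ ♟ ♟ ♟ ♟ ♟│7
6│· · · · · ♞ · ·│6
5│· · · · ♘ · · ·│5
4│· · · · · · · ·│4
3│· · ♘ · · · · ·│3
2│♙ ♙ ♙ ♙ ♙ ♙ ♙ ♙│2
1│♖ · ♗ ♕ ♔ ♗ · ♖│1
  ─────────────────
  a b c d e f g h

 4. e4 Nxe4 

  a b c d e f g h
  ─────────────────
8│♜ ♞ ♝ ♛ ♚ ♝ · ♜│8
7│♟ ♟ ♟ ♟ ♟ ♟ ♟ ♟│7
6│· · · · · · · ·│6
5│· · · · ♘ · · ·│5
4│· · · · ♞ · · ·│4
3│· · ♘ · · · · ·│3
2│♙ ♙ ♙ ♙ · ♙ ♙ ♙│2
1│♖ · ♗ ♕ ♔ ♗ · ♖│1
  ─────────────────
  a b c d e f g h

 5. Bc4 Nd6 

  a b c d e f g h
  ─────────────────
8│♜ ♞ ♝ ♛ ♚ ♝ · ♜│8
7│♟ ♟ ♟ ♟ ♟ ♟ ♟ ♟│7
6│· · · ♞ · · · ·│6
5│· · · · ♘ · · ·│5
4│· · ♗ · · · · ·│4
3│· · ♘ · · · · ·│3
2│♙ ♙ ♙ ♙ · ♙ ♙ ♙│2
1│♖ · ♗ ♕ ♔ · · ♖│1
  ─────────────────
  a b c d e f g h



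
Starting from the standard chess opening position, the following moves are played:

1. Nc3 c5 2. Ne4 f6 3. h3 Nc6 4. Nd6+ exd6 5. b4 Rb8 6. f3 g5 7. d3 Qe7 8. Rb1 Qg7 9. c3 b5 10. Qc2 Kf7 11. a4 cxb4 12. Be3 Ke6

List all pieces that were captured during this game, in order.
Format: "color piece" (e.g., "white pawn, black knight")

Tracking captures:
  exd6: captured white knight
  cxb4: captured white pawn

white knight, white pawn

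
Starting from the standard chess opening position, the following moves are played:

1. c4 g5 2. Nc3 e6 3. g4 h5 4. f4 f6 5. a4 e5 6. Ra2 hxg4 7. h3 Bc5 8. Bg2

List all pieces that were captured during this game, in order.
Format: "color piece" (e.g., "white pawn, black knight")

Tracking captures:
  hxg4: captured white pawn

white pawn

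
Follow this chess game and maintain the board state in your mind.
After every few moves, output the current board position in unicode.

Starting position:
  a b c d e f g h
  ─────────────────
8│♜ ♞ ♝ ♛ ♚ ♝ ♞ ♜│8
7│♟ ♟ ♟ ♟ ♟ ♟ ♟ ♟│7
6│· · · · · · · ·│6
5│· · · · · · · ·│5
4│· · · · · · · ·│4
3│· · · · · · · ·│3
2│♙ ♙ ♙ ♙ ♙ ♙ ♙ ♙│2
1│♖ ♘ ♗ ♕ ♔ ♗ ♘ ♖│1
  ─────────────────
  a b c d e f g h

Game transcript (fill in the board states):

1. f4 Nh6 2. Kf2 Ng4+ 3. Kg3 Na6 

  a b c d e f g h
  ─────────────────
8│♜ · ♝ ♛ ♚ ♝ · ♜│8
7│♟ ♟ ♟ ♟ ♟ ♟ ♟ ♟│7
6│♞ · · · · · · ·│6
5│· · · · · · · ·│5
4│· · · · · ♙ ♞ ·│4
3│· · · · · · ♔ ·│3
2│♙ ♙ ♙ ♙ ♙ · ♙ ♙│2
1│♖ ♘ ♗ ♕ · ♗ ♘ ♖│1
  ─────────────────
  a b c d e f g h

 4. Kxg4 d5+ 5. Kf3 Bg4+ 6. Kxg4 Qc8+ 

  a b c d e f g h
  ─────────────────
8│♜ · ♛ · ♚ ♝ · ♜│8
7│♟ ♟ ♟ · ♟ ♟ ♟ ♟│7
6│♞ · · · · · · ·│6
5│· · · ♟ · · · ·│5
4│· · · · · ♙ ♔ ·│4
3│· · · · · · · ·│3
2│♙ ♙ ♙ ♙ ♙ · ♙ ♙│2
1│♖ ♘ ♗ ♕ · ♗ ♘ ♖│1
  ─────────────────
  a b c d e f g h

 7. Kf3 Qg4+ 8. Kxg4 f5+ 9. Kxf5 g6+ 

  a b c d e f g h
  ─────────────────
8│♜ · · · ♚ ♝ · ♜│8
7│♟ ♟ ♟ · ♟ · · ♟│7
6│♞ · · · · · ♟ ·│6
5│· · · ♟ · ♔ · ·│5
4│· · · · · ♙ · ·│4
3│· · · · · · · ·│3
2│♙ ♙ ♙ ♙ ♙ · ♙ ♙│2
1│♖ ♘ ♗ ♕ · ♗ ♘ ♖│1
  ─────────────────
  a b c d e f g h

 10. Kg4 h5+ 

  a b c d e f g h
  ─────────────────
8│♜ · · · ♚ ♝ · ♜│8
7│♟ ♟ ♟ · ♟ · · ·│7
6│♞ · · · · · ♟ ·│6
5│· · · ♟ · · · ♟│5
4│· · · · · ♙ ♔ ·│4
3│· · · · · · · ·│3
2│♙ ♙ ♙ ♙ ♙ · ♙ ♙│2
1│♖ ♘ ♗ ♕ · ♗ ♘ ♖│1
  ─────────────────
  a b c d e f g h


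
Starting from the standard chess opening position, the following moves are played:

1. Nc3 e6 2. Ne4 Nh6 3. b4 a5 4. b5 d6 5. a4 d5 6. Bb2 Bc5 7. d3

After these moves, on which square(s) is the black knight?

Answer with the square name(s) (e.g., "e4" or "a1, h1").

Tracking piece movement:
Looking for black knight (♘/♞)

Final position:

  a b c d e f g h
  ─────────────────
8│♜ ♞ ♝ ♛ ♚ · · ♜│8
7│· ♟ ♟ · · ♟ ♟ ♟│7
6│· · · · ♟ · · ♞│6
5│♟ ♙ ♝ ♟ · · · ·│5
4│♙ · · · ♘ · · ·│4
3│· · · ♙ · · · ·│3
2│· ♗ ♙ · ♙ ♙ ♙ ♙│2
1│♖ · · ♕ ♔ ♗ ♘ ♖│1
  ─────────────────
  a b c d e f g h


b8, h6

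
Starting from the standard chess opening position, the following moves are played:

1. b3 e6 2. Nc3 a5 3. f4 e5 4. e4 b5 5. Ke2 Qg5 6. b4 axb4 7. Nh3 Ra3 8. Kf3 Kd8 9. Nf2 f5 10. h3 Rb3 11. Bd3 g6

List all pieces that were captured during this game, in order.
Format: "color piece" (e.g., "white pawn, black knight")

Tracking captures:
  axb4: captured white pawn

white pawn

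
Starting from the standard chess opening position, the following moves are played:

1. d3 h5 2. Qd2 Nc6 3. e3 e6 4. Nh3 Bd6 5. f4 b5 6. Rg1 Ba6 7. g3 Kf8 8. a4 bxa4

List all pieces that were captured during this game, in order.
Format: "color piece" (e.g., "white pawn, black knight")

Tracking captures:
  bxa4: captured white pawn

white pawn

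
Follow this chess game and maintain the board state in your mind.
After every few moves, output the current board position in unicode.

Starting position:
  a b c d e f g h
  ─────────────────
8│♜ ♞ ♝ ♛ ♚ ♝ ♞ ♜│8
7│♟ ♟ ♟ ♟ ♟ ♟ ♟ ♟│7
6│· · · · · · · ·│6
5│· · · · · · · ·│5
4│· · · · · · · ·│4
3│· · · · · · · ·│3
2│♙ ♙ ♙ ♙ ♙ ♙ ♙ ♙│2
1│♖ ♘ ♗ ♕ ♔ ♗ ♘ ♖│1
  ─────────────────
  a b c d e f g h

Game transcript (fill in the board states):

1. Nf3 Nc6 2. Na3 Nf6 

  a b c d e f g h
  ─────────────────
8│♜ · ♝ ♛ ♚ ♝ · ♜│8
7│♟ ♟ ♟ ♟ ♟ ♟ ♟ ♟│7
6│· · ♞ · · ♞ · ·│6
5│· · · · · · · ·│5
4│· · · · · · · ·│4
3│♘ · · · · ♘ · ·│3
2│♙ ♙ ♙ ♙ ♙ ♙ ♙ ♙│2
1│♖ · ♗ ♕ ♔ ♗ · ♖│1
  ─────────────────
  a b c d e f g h

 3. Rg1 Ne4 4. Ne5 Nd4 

  a b c d e f g h
  ─────────────────
8│♜ · ♝ ♛ ♚ ♝ · ♜│8
7│♟ ♟ ♟ ♟ ♟ ♟ ♟ ♟│7
6│· · · · · · · ·│6
5│· · · · ♘ · · ·│5
4│· · · ♞ ♞ · · ·│4
3│♘ · · · · · · ·│3
2│♙ ♙ ♙ ♙ ♙ ♙ ♙ ♙│2
1│♖ · ♗ ♕ ♔ ♗ ♖ ·│1
  ─────────────────
  a b c d e f g h

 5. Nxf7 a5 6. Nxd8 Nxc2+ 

  a b c d e f g h
  ─────────────────
8│♜ · ♝ ♘ ♚ ♝ · ♜│8
7│· ♟ ♟ ♟ ♟ · ♟ ♟│7
6│· · · · · · · ·│6
5│♟ · · · · · · ·│5
4│· · · · ♞ · · ·│4
3│♘ · · · · · · ·│3
2│♙ ♙ ♞ ♙ ♙ ♙ ♙ ♙│2
1│♖ · ♗ ♕ ♔ ♗ ♖ ·│1
  ─────────────────
  a b c d e f g h

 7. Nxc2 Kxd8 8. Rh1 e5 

  a b c d e f g h
  ─────────────────
8│♜ · ♝ ♚ · ♝ · ♜│8
7│· ♟ ♟ ♟ · · ♟ ♟│7
6│· · · · · · · ·│6
5│♟ · · · ♟ · · ·│5
4│· · · · ♞ · · ·│4
3│· · · · · · · ·│3
2│♙ ♙ ♘ ♙ ♙ ♙ ♙ ♙│2
1│♖ · ♗ ♕ ♔ ♗ · ♖│1
  ─────────────────
  a b c d e f g h

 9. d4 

  a b c d e f g h
  ─────────────────
8│♜ · ♝ ♚ · ♝ · ♜│8
7│· ♟ ♟ ♟ · · ♟ ♟│7
6│· · · · · · · ·│6
5│♟ · · · ♟ · · ·│5
4│· · · ♙ ♞ · · ·│4
3│· · · · · · · ·│3
2│♙ ♙ ♘ · ♙ ♙ ♙ ♙│2
1│♖ · ♗ ♕ ♔ ♗ · ♖│1
  ─────────────────
  a b c d e f g h


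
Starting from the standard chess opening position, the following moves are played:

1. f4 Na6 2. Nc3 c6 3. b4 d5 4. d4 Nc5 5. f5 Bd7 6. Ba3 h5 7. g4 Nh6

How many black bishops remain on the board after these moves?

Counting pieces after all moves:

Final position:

  a b c d e f g h
  ─────────────────
8│♜ · · ♛ ♚ ♝ · ♜│8
7│♟ ♟ · ♝ ♟ ♟ ♟ ·│7
6│· · ♟ · · · · ♞│6
5│· · ♞ ♟ · ♙ · ♟│5
4│· ♙ · ♙ · · ♙ ·│4
3│♗ · ♘ · · · · ·│3
2│♙ · ♙ · ♙ · · ♙│2
1│♖ · · ♕ ♔ ♗ ♘ ♖│1
  ─────────────────
  a b c d e f g h


2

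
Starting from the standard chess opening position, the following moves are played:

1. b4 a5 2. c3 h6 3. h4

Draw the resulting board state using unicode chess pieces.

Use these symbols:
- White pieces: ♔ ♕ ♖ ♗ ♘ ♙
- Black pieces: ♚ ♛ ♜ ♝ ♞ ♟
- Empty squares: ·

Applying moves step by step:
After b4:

♜ ♞ ♝ ♛ ♚ ♝ ♞ ♜
♟ ♟ ♟ ♟ ♟ ♟ ♟ ♟
· · · · · · · ·
· · · · · · · ·
· ♙ · · · · · ·
· · · · · · · ·
♙ · ♙ ♙ ♙ ♙ ♙ ♙
♖ ♘ ♗ ♕ ♔ ♗ ♘ ♖


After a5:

♜ ♞ ♝ ♛ ♚ ♝ ♞ ♜
· ♟ ♟ ♟ ♟ ♟ ♟ ♟
· · · · · · · ·
♟ · · · · · · ·
· ♙ · · · · · ·
· · · · · · · ·
♙ · ♙ ♙ ♙ ♙ ♙ ♙
♖ ♘ ♗ ♕ ♔ ♗ ♘ ♖


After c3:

♜ ♞ ♝ ♛ ♚ ♝ ♞ ♜
· ♟ ♟ ♟ ♟ ♟ ♟ ♟
· · · · · · · ·
♟ · · · · · · ·
· ♙ · · · · · ·
· · ♙ · · · · ·
♙ · · ♙ ♙ ♙ ♙ ♙
♖ ♘ ♗ ♕ ♔ ♗ ♘ ♖


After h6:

♜ ♞ ♝ ♛ ♚ ♝ ♞ ♜
· ♟ ♟ ♟ ♟ ♟ ♟ ·
· · · · · · · ♟
♟ · · · · · · ·
· ♙ · · · · · ·
· · ♙ · · · · ·
♙ · · ♙ ♙ ♙ ♙ ♙
♖ ♘ ♗ ♕ ♔ ♗ ♘ ♖


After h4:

♜ ♞ ♝ ♛ ♚ ♝ ♞ ♜
· ♟ ♟ ♟ ♟ ♟ ♟ ·
· · · · · · · ♟
♟ · · · · · · ·
· ♙ · · · · · ♙
· · ♙ · · · · ·
♙ · · ♙ ♙ ♙ ♙ ·
♖ ♘ ♗ ♕ ♔ ♗ ♘ ♖



  a b c d e f g h
  ─────────────────
8│♜ ♞ ♝ ♛ ♚ ♝ ♞ ♜│8
7│· ♟ ♟ ♟ ♟ ♟ ♟ ·│7
6│· · · · · · · ♟│6
5│♟ · · · · · · ·│5
4│· ♙ · · · · · ♙│4
3│· · ♙ · · · · ·│3
2│♙ · · ♙ ♙ ♙ ♙ ·│2
1│♖ ♘ ♗ ♕ ♔ ♗ ♘ ♖│1
  ─────────────────
  a b c d e f g h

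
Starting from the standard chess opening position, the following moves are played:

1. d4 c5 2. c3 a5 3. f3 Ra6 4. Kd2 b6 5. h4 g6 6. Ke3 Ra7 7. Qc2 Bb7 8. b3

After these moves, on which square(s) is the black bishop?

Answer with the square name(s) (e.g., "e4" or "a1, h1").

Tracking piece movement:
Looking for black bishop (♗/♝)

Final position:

  a b c d e f g h
  ─────────────────
8│· ♞ · ♛ ♚ ♝ ♞ ♜│8
7│♜ ♝ · ♟ ♟ ♟ · ♟│7
6│· ♟ · · · · ♟ ·│6
5│♟ · ♟ · · · · ·│5
4│· · · ♙ · · · ♙│4
3│· ♙ ♙ · ♔ ♙ · ·│3
2│♙ · ♕ · ♙ · ♙ ·│2
1│♖ ♘ ♗ · · ♗ ♘ ♖│1
  ─────────────────
  a b c d e f g h


b7, f8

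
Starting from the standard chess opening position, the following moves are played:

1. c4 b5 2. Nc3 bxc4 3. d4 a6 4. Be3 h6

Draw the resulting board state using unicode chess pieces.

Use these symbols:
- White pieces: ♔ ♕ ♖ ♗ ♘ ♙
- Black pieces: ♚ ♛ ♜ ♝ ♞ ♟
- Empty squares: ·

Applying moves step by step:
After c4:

♜ ♞ ♝ ♛ ♚ ♝ ♞ ♜
♟ ♟ ♟ ♟ ♟ ♟ ♟ ♟
· · · · · · · ·
· · · · · · · ·
· · ♙ · · · · ·
· · · · · · · ·
♙ ♙ · ♙ ♙ ♙ ♙ ♙
♖ ♘ ♗ ♕ ♔ ♗ ♘ ♖


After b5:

♜ ♞ ♝ ♛ ♚ ♝ ♞ ♜
♟ · ♟ ♟ ♟ ♟ ♟ ♟
· · · · · · · ·
· ♟ · · · · · ·
· · ♙ · · · · ·
· · · · · · · ·
♙ ♙ · ♙ ♙ ♙ ♙ ♙
♖ ♘ ♗ ♕ ♔ ♗ ♘ ♖


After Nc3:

♜ ♞ ♝ ♛ ♚ ♝ ♞ ♜
♟ · ♟ ♟ ♟ ♟ ♟ ♟
· · · · · · · ·
· ♟ · · · · · ·
· · ♙ · · · · ·
· · ♘ · · · · ·
♙ ♙ · ♙ ♙ ♙ ♙ ♙
♖ · ♗ ♕ ♔ ♗ ♘ ♖


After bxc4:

♜ ♞ ♝ ♛ ♚ ♝ ♞ ♜
♟ · ♟ ♟ ♟ ♟ ♟ ♟
· · · · · · · ·
· · · · · · · ·
· · ♟ · · · · ·
· · ♘ · · · · ·
♙ ♙ · ♙ ♙ ♙ ♙ ♙
♖ · ♗ ♕ ♔ ♗ ♘ ♖


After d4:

♜ ♞ ♝ ♛ ♚ ♝ ♞ ♜
♟ · ♟ ♟ ♟ ♟ ♟ ♟
· · · · · · · ·
· · · · · · · ·
· · ♟ ♙ · · · ·
· · ♘ · · · · ·
♙ ♙ · · ♙ ♙ ♙ ♙
♖ · ♗ ♕ ♔ ♗ ♘ ♖


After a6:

♜ ♞ ♝ ♛ ♚ ♝ ♞ ♜
· · ♟ ♟ ♟ ♟ ♟ ♟
♟ · · · · · · ·
· · · · · · · ·
· · ♟ ♙ · · · ·
· · ♘ · · · · ·
♙ ♙ · · ♙ ♙ ♙ ♙
♖ · ♗ ♕ ♔ ♗ ♘ ♖


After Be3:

♜ ♞ ♝ ♛ ♚ ♝ ♞ ♜
· · ♟ ♟ ♟ ♟ ♟ ♟
♟ · · · · · · ·
· · · · · · · ·
· · ♟ ♙ · · · ·
· · ♘ · ♗ · · ·
♙ ♙ · · ♙ ♙ ♙ ♙
♖ · · ♕ ♔ ♗ ♘ ♖


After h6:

♜ ♞ ♝ ♛ ♚ ♝ ♞ ♜
· · ♟ ♟ ♟ ♟ ♟ ·
♟ · · · · · · ♟
· · · · · · · ·
· · ♟ ♙ · · · ·
· · ♘ · ♗ · · ·
♙ ♙ · · ♙ ♙ ♙ ♙
♖ · · ♕ ♔ ♗ ♘ ♖



  a b c d e f g h
  ─────────────────
8│♜ ♞ ♝ ♛ ♚ ♝ ♞ ♜│8
7│· · ♟ ♟ ♟ ♟ ♟ ·│7
6│♟ · · · · · · ♟│6
5│· · · · · · · ·│5
4│· · ♟ ♙ · · · ·│4
3│· · ♘ · ♗ · · ·│3
2│♙ ♙ · · ♙ ♙ ♙ ♙│2
1│♖ · · ♕ ♔ ♗ ♘ ♖│1
  ─────────────────
  a b c d e f g h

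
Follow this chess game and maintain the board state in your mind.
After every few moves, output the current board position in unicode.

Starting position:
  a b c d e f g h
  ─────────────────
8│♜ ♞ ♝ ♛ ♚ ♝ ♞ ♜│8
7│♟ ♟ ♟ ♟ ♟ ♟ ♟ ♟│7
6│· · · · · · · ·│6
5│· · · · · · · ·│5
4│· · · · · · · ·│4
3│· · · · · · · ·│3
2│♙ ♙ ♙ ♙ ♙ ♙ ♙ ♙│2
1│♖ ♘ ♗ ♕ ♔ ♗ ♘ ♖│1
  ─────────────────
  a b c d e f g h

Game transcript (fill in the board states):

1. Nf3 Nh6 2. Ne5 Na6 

  a b c d e f g h
  ─────────────────
8│♜ · ♝ ♛ ♚ ♝ · ♜│8
7│♟ ♟ ♟ ♟ ♟ ♟ ♟ ♟│7
6│♞ · · · · · · ♞│6
5│· · · · ♘ · · ·│5
4│· · · · · · · ·│4
3│· · · · · · · ·│3
2│♙ ♙ ♙ ♙ ♙ ♙ ♙ ♙│2
1│♖ ♘ ♗ ♕ ♔ ♗ · ♖│1
  ─────────────────
  a b c d e f g h

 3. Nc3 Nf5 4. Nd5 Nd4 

  a b c d e f g h
  ─────────────────
8│♜ · ♝ ♛ ♚ ♝ · ♜│8
7│♟ ♟ ♟ ♟ ♟ ♟ ♟ ♟│7
6│♞ · · · · · · ·│6
5│· · · ♘ ♘ · · ·│5
4│· · · ♞ · · · ·│4
3│· · · · · · · ·│3
2│♙ ♙ ♙ ♙ ♙ ♙ ♙ ♙│2
1│♖ · ♗ ♕ ♔ ♗ · ♖│1
  ─────────────────
  a b c d e f g h

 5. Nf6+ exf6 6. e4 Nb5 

  a b c d e f g h
  ─────────────────
8│♜ · ♝ ♛ ♚ ♝ · ♜│8
7│♟ ♟ ♟ ♟ · ♟ ♟ ♟│7
6│♞ · · · · ♟ · ·│6
5│· ♞ · · ♘ · · ·│5
4│· · · · ♙ · · ·│4
3│· · · · · · · ·│3
2│♙ ♙ ♙ ♙ · ♙ ♙ ♙│2
1│♖ · ♗ ♕ ♔ ♗ · ♖│1
  ─────────────────
  a b c d e f g h

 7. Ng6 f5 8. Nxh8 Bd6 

  a b c d e f g h
  ─────────────────
8│♜ · ♝ ♛ ♚ · · ♘│8
7│♟ ♟ ♟ ♟ · ♟ ♟ ♟│7
6│♞ · · ♝ · · · ·│6
5│· ♞ · · · ♟ · ·│5
4│· · · · ♙ · · ·│4
3│· · · · · · · ·│3
2│♙ ♙ ♙ ♙ · ♙ ♙ ♙│2
1│♖ · ♗ ♕ ♔ ♗ · ♖│1
  ─────────────────
  a b c d e f g h

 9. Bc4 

  a b c d e f g h
  ─────────────────
8│♜ · ♝ ♛ ♚ · · ♘│8
7│♟ ♟ ♟ ♟ · ♟ ♟ ♟│7
6│♞ · · ♝ · · · ·│6
5│· ♞ · · · ♟ · ·│5
4│· · ♗ · ♙ · · ·│4
3│· · · · · · · ·│3
2│♙ ♙ ♙ ♙ · ♙ ♙ ♙│2
1│♖ · ♗ ♕ ♔ · · ♖│1
  ─────────────────
  a b c d e f g h


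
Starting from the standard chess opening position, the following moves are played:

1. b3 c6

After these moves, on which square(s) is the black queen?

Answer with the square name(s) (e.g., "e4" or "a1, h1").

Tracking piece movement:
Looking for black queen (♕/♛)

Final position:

  a b c d e f g h
  ─────────────────
8│♜ ♞ ♝ ♛ ♚ ♝ ♞ ♜│8
7│♟ ♟ · ♟ ♟ ♟ ♟ ♟│7
6│· · ♟ · · · · ·│6
5│· · · · · · · ·│5
4│· · · · · · · ·│4
3│· ♙ · · · · · ·│3
2│♙ · ♙ ♙ ♙ ♙ ♙ ♙│2
1│♖ ♘ ♗ ♕ ♔ ♗ ♘ ♖│1
  ─────────────────
  a b c d e f g h


d8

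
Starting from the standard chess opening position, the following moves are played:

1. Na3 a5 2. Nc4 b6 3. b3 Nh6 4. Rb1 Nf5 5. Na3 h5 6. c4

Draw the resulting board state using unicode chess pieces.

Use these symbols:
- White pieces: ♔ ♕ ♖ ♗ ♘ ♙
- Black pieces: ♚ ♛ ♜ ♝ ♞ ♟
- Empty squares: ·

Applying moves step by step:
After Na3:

♜ ♞ ♝ ♛ ♚ ♝ ♞ ♜
♟ ♟ ♟ ♟ ♟ ♟ ♟ ♟
· · · · · · · ·
· · · · · · · ·
· · · · · · · ·
♘ · · · · · · ·
♙ ♙ ♙ ♙ ♙ ♙ ♙ ♙
♖ · ♗ ♕ ♔ ♗ ♘ ♖


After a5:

♜ ♞ ♝ ♛ ♚ ♝ ♞ ♜
· ♟ ♟ ♟ ♟ ♟ ♟ ♟
· · · · · · · ·
♟ · · · · · · ·
· · · · · · · ·
♘ · · · · · · ·
♙ ♙ ♙ ♙ ♙ ♙ ♙ ♙
♖ · ♗ ♕ ♔ ♗ ♘ ♖


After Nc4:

♜ ♞ ♝ ♛ ♚ ♝ ♞ ♜
· ♟ ♟ ♟ ♟ ♟ ♟ ♟
· · · · · · · ·
♟ · · · · · · ·
· · ♘ · · · · ·
· · · · · · · ·
♙ ♙ ♙ ♙ ♙ ♙ ♙ ♙
♖ · ♗ ♕ ♔ ♗ ♘ ♖


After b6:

♜ ♞ ♝ ♛ ♚ ♝ ♞ ♜
· · ♟ ♟ ♟ ♟ ♟ ♟
· ♟ · · · · · ·
♟ · · · · · · ·
· · ♘ · · · · ·
· · · · · · · ·
♙ ♙ ♙ ♙ ♙ ♙ ♙ ♙
♖ · ♗ ♕ ♔ ♗ ♘ ♖


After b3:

♜ ♞ ♝ ♛ ♚ ♝ ♞ ♜
· · ♟ ♟ ♟ ♟ ♟ ♟
· ♟ · · · · · ·
♟ · · · · · · ·
· · ♘ · · · · ·
· ♙ · · · · · ·
♙ · ♙ ♙ ♙ ♙ ♙ ♙
♖ · ♗ ♕ ♔ ♗ ♘ ♖


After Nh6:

♜ ♞ ♝ ♛ ♚ ♝ · ♜
· · ♟ ♟ ♟ ♟ ♟ ♟
· ♟ · · · · · ♞
♟ · · · · · · ·
· · ♘ · · · · ·
· ♙ · · · · · ·
♙ · ♙ ♙ ♙ ♙ ♙ ♙
♖ · ♗ ♕ ♔ ♗ ♘ ♖


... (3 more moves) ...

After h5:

♜ ♞ ♝ ♛ ♚ ♝ · ♜
· · ♟ ♟ ♟ ♟ ♟ ·
· ♟ · · · · · ·
♟ · · · · ♞ · ♟
· · · · · · · ·
♘ ♙ · · · · · ·
♙ · ♙ ♙ ♙ ♙ ♙ ♙
· ♖ ♗ ♕ ♔ ♗ ♘ ♖


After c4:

♜ ♞ ♝ ♛ ♚ ♝ · ♜
· · ♟ ♟ ♟ ♟ ♟ ·
· ♟ · · · · · ·
♟ · · · · ♞ · ♟
· · ♙ · · · · ·
♘ ♙ · · · · · ·
♙ · · ♙ ♙ ♙ ♙ ♙
· ♖ ♗ ♕ ♔ ♗ ♘ ♖



  a b c d e f g h
  ─────────────────
8│♜ ♞ ♝ ♛ ♚ ♝ · ♜│8
7│· · ♟ ♟ ♟ ♟ ♟ ·│7
6│· ♟ · · · · · ·│6
5│♟ · · · · ♞ · ♟│5
4│· · ♙ · · · · ·│4
3│♘ ♙ · · · · · ·│3
2│♙ · · ♙ ♙ ♙ ♙ ♙│2
1│· ♖ ♗ ♕ ♔ ♗ ♘ ♖│1
  ─────────────────
  a b c d e f g h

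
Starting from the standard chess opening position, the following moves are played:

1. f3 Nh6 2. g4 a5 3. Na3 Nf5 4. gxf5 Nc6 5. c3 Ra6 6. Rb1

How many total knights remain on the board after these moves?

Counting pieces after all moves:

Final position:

  a b c d e f g h
  ─────────────────
8│· · ♝ ♛ ♚ ♝ · ♜│8
7│· ♟ ♟ ♟ ♟ ♟ ♟ ♟│7
6│♜ · ♞ · · · · ·│6
5│♟ · · · · ♙ · ·│5
4│· · · · · · · ·│4
3│♘ · ♙ · · ♙ · ·│3
2│♙ ♙ · ♙ ♙ · · ♙│2
1│· ♖ ♗ ♕ ♔ ♗ ♘ ♖│1
  ─────────────────
  a b c d e f g h


3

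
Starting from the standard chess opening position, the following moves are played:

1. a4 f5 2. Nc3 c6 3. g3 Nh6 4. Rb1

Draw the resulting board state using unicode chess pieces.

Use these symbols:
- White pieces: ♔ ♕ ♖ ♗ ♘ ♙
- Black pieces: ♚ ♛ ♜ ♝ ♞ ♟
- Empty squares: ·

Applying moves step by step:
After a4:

♜ ♞ ♝ ♛ ♚ ♝ ♞ ♜
♟ ♟ ♟ ♟ ♟ ♟ ♟ ♟
· · · · · · · ·
· · · · · · · ·
♙ · · · · · · ·
· · · · · · · ·
· ♙ ♙ ♙ ♙ ♙ ♙ ♙
♖ ♘ ♗ ♕ ♔ ♗ ♘ ♖


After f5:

♜ ♞ ♝ ♛ ♚ ♝ ♞ ♜
♟ ♟ ♟ ♟ ♟ · ♟ ♟
· · · · · · · ·
· · · · · ♟ · ·
♙ · · · · · · ·
· · · · · · · ·
· ♙ ♙ ♙ ♙ ♙ ♙ ♙
♖ ♘ ♗ ♕ ♔ ♗ ♘ ♖


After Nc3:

♜ ♞ ♝ ♛ ♚ ♝ ♞ ♜
♟ ♟ ♟ ♟ ♟ · ♟ ♟
· · · · · · · ·
· · · · · ♟ · ·
♙ · · · · · · ·
· · ♘ · · · · ·
· ♙ ♙ ♙ ♙ ♙ ♙ ♙
♖ · ♗ ♕ ♔ ♗ ♘ ♖


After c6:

♜ ♞ ♝ ♛ ♚ ♝ ♞ ♜
♟ ♟ · ♟ ♟ · ♟ ♟
· · ♟ · · · · ·
· · · · · ♟ · ·
♙ · · · · · · ·
· · ♘ · · · · ·
· ♙ ♙ ♙ ♙ ♙ ♙ ♙
♖ · ♗ ♕ ♔ ♗ ♘ ♖


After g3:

♜ ♞ ♝ ♛ ♚ ♝ ♞ ♜
♟ ♟ · ♟ ♟ · ♟ ♟
· · ♟ · · · · ·
· · · · · ♟ · ·
♙ · · · · · · ·
· · ♘ · · · ♙ ·
· ♙ ♙ ♙ ♙ ♙ · ♙
♖ · ♗ ♕ ♔ ♗ ♘ ♖


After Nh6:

♜ ♞ ♝ ♛ ♚ ♝ · ♜
♟ ♟ · ♟ ♟ · ♟ ♟
· · ♟ · · · · ♞
· · · · · ♟ · ·
♙ · · · · · · ·
· · ♘ · · · ♙ ·
· ♙ ♙ ♙ ♙ ♙ · ♙
♖ · ♗ ♕ ♔ ♗ ♘ ♖


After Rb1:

♜ ♞ ♝ ♛ ♚ ♝ · ♜
♟ ♟ · ♟ ♟ · ♟ ♟
· · ♟ · · · · ♞
· · · · · ♟ · ·
♙ · · · · · · ·
· · ♘ · · · ♙ ·
· ♙ ♙ ♙ ♙ ♙ · ♙
· ♖ ♗ ♕ ♔ ♗ ♘ ♖



  a b c d e f g h
  ─────────────────
8│♜ ♞ ♝ ♛ ♚ ♝ · ♜│8
7│♟ ♟ · ♟ ♟ · ♟ ♟│7
6│· · ♟ · · · · ♞│6
5│· · · · · ♟ · ·│5
4│♙ · · · · · · ·│4
3│· · ♘ · · · ♙ ·│3
2│· ♙ ♙ ♙ ♙ ♙ · ♙│2
1│· ♖ ♗ ♕ ♔ ♗ ♘ ♖│1
  ─────────────────
  a b c d e f g h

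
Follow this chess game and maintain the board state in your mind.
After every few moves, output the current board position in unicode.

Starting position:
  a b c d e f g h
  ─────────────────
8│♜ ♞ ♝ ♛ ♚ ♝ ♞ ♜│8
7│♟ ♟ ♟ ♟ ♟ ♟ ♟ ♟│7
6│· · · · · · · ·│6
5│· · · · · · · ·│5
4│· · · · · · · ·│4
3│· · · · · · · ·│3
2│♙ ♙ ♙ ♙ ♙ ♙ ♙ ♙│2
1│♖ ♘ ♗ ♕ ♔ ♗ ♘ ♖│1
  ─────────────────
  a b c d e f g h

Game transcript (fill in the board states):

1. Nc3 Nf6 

  a b c d e f g h
  ─────────────────
8│♜ ♞ ♝ ♛ ♚ ♝ · ♜│8
7│♟ ♟ ♟ ♟ ♟ ♟ ♟ ♟│7
6│· · · · · ♞ · ·│6
5│· · · · · · · ·│5
4│· · · · · · · ·│4
3│· · ♘ · · · · ·│3
2│♙ ♙ ♙ ♙ ♙ ♙ ♙ ♙│2
1│♖ · ♗ ♕ ♔ ♗ ♘ ♖│1
  ─────────────────
  a b c d e f g h

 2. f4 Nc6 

  a b c d e f g h
  ─────────────────
8│♜ · ♝ ♛ ♚ ♝ · ♜│8
7│♟ ♟ ♟ ♟ ♟ ♟ ♟ ♟│7
6│· · ♞ · · ♞ · ·│6
5│· · · · · · · ·│5
4│· · · · · ♙ · ·│4
3│· · ♘ · · · · ·│3
2│♙ ♙ ♙ ♙ ♙ · ♙ ♙│2
1│♖ · ♗ ♕ ♔ ♗ ♘ ♖│1
  ─────────────────
  a b c d e f g h

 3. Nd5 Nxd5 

  a b c d e f g h
  ─────────────────
8│♜ · ♝ ♛ ♚ ♝ · ♜│8
7│♟ ♟ ♟ ♟ ♟ ♟ ♟ ♟│7
6│· · ♞ · · · · ·│6
5│· · · ♞ · · · ·│5
4│· · · · · ♙ · ·│4
3│· · · · · · · ·│3
2│♙ ♙ ♙ ♙ ♙ · ♙ ♙│2
1│♖ · ♗ ♕ ♔ ♗ ♘ ♖│1
  ─────────────────
  a b c d e f g h

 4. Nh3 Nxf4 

  a b c d e f g h
  ─────────────────
8│♜ · ♝ ♛ ♚ ♝ · ♜│8
7│♟ ♟ ♟ ♟ ♟ ♟ ♟ ♟│7
6│· · ♞ · · · · ·│6
5│· · · · · · · ·│5
4│· · · · · ♞ · ·│4
3│· · · · · · · ♘│3
2│♙ ♙ ♙ ♙ ♙ · ♙ ♙│2
1│♖ · ♗ ♕ ♔ ♗ · ♖│1
  ─────────────────
  a b c d e f g h

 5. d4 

  a b c d e f g h
  ─────────────────
8│♜ · ♝ ♛ ♚ ♝ · ♜│8
7│♟ ♟ ♟ ♟ ♟ ♟ ♟ ♟│7
6│· · ♞ · · · · ·│6
5│· · · · · · · ·│5
4│· · · ♙ · ♞ · ·│4
3│· · · · · · · ♘│3
2│♙ ♙ ♙ · ♙ · ♙ ♙│2
1│♖ · ♗ ♕ ♔ ♗ · ♖│1
  ─────────────────
  a b c d e f g h


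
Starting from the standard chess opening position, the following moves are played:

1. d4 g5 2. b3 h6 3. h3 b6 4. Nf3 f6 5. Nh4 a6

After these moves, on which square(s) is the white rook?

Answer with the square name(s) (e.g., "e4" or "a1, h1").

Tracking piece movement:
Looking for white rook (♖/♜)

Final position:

  a b c d e f g h
  ─────────────────
8│♜ ♞ ♝ ♛ ♚ ♝ ♞ ♜│8
7│· · ♟ ♟ ♟ · · ·│7
6│♟ ♟ · · · ♟ · ♟│6
5│· · · · · · ♟ ·│5
4│· · · ♙ · · · ♘│4
3│· ♙ · · · · · ♙│3
2│♙ · ♙ · ♙ ♙ ♙ ·│2
1│♖ ♘ ♗ ♕ ♔ ♗ · ♖│1
  ─────────────────
  a b c d e f g h


a1, h1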